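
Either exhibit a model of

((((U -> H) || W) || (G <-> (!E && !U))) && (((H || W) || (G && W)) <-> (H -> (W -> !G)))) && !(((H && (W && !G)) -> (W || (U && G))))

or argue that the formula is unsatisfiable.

The conjunct !(((H && (W && !G)) -> (W || (U && G)))) is unsatisfiable on its own:
  W = True: this becomes !(((H && !G) -> True)) = False.
  W = False: this becomes !((False -> (U && G))) = False.
So the whole conjunction is unsatisfiable.

Unsatisfiable — no assignment works.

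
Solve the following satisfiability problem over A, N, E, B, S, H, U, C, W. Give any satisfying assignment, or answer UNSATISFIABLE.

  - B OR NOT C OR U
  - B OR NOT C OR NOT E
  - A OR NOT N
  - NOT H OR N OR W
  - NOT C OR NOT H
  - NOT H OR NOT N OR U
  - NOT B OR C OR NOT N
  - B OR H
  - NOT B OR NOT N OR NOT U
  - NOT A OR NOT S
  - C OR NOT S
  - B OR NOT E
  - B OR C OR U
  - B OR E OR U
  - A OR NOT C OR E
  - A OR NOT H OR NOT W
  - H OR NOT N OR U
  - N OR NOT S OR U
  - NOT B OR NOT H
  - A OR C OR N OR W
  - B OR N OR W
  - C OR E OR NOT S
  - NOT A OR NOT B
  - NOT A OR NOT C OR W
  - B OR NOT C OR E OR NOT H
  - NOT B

Unit clause (NOT B) forces B = False.
In (B OR H) only H is left, so H = True.
In (B OR NOT E) only NOT E is left, so E = False.
In (B OR E OR U) only U is left, so U = True.
In (B OR NOT C OR E OR NOT H) only NOT C is left, so C = False.
In (C OR NOT S) only NOT S is left, so S = False.
Set A = True.
Set N = True.
Set W = True.
All clauses satisfied.

A: True, N: True, E: False, B: False, S: False, H: True, U: True, C: False, W: True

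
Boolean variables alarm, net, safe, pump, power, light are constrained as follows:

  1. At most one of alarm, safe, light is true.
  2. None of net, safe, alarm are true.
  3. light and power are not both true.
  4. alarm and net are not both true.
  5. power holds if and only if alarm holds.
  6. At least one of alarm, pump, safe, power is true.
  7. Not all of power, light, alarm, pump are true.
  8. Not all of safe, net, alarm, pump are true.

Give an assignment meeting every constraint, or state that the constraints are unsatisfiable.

alarm = False, net = False, safe = False, pump = True, power = False, light = True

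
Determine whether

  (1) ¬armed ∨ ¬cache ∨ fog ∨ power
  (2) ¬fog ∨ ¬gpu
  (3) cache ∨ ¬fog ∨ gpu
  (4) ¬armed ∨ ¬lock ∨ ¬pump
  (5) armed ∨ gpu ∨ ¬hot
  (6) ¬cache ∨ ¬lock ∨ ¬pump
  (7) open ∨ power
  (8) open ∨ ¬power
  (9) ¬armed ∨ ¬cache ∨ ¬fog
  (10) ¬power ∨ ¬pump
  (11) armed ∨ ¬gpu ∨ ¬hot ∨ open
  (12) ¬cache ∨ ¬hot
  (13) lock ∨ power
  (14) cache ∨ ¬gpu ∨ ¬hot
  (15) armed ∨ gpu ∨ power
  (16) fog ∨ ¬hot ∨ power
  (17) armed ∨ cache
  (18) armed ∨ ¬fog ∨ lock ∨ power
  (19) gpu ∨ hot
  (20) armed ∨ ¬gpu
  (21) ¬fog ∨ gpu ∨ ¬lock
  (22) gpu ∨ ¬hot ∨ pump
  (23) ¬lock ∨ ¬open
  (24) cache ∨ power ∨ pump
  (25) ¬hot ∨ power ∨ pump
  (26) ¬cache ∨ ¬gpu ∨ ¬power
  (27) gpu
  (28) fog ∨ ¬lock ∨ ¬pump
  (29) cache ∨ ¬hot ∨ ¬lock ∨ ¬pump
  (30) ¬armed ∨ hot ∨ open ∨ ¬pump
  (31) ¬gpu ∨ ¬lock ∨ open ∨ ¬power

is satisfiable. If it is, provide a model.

Unit clause (gpu) forces gpu = True.
In (¬fog ∨ ¬gpu) only ¬fog is left, so fog = False.
In (armed ∨ ¬gpu) only armed is left, so armed = True.
Try power = False:
  (¬armed ∨ ¬cache ∨ fog ∨ power) forces cache = False.
  (open ∨ power) forces open = True.
  (lock ∨ power) forces lock = True.
  clause (¬lock ∨ ¬open) is falsified — backtrack.
So power = True.
  then (open ∨ ¬power) forces open = True.
  then (¬power ∨ ¬pump) forces pump = False.
  then (¬lock ∨ ¬open) forces lock = False.
  then (¬cache ∨ ¬gpu ∨ ¬power) forces cache = False.
  then (cache ∨ ¬gpu ∨ ¬hot) forces hot = False.
All clauses satisfied.

power = True, cache = False, armed = True, lock = False, open = True, gpu = True, pump = False, hot = False, fog = False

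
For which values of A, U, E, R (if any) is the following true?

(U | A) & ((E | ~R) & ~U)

A = True; U = False; E = True; R = False

  U | A = True
  (E | ~R) & ~U = True
    E | ~R = True
      ~R = True
    ~U = True
Both conjuncts True, so the formula holds.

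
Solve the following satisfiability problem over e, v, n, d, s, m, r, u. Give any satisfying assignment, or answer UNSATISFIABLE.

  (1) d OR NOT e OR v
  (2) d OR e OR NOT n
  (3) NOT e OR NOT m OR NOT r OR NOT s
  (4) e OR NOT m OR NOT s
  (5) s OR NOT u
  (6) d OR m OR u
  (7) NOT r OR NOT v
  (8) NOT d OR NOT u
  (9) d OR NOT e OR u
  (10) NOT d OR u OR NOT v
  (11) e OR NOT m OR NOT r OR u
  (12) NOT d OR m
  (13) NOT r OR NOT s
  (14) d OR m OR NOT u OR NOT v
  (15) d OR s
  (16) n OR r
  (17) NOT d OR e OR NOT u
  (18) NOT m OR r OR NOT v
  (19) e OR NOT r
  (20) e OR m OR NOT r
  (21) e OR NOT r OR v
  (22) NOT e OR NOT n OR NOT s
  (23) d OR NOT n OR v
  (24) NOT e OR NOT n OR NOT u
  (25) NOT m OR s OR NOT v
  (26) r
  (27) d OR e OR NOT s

e = True, v = False, n = True, d = True, s = False, m = True, r = True, u = False

Unit clause (r) forces r = True.
In (NOT r OR NOT v) only NOT v is left, so v = False.
In (NOT r OR NOT s) only NOT s is left, so s = False.
In (d OR s) only d is left, so d = True.
In (e OR NOT r) only e is left, so e = True.
In (s OR NOT u) only NOT u is left, so u = False.
In (NOT d OR m) only m is left, so m = True.
Set n = True.
All clauses satisfied.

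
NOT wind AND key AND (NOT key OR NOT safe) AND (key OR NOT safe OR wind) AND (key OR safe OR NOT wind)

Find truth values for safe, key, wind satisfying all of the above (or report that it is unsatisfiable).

Unit clause (NOT wind) forces wind = False.
Unit clause (key) forces key = True.
In (NOT key OR NOT safe) only NOT safe is left, so safe = False.
Check each clause:
  (NOT wind): NOT wind holds.
  (key): key holds.
  (NOT key OR NOT safe): NOT safe holds.
  (key OR NOT safe OR wind): key holds.
  (key OR safe OR NOT wind): key holds.
All clauses satisfied.

safe: False, key: True, wind: False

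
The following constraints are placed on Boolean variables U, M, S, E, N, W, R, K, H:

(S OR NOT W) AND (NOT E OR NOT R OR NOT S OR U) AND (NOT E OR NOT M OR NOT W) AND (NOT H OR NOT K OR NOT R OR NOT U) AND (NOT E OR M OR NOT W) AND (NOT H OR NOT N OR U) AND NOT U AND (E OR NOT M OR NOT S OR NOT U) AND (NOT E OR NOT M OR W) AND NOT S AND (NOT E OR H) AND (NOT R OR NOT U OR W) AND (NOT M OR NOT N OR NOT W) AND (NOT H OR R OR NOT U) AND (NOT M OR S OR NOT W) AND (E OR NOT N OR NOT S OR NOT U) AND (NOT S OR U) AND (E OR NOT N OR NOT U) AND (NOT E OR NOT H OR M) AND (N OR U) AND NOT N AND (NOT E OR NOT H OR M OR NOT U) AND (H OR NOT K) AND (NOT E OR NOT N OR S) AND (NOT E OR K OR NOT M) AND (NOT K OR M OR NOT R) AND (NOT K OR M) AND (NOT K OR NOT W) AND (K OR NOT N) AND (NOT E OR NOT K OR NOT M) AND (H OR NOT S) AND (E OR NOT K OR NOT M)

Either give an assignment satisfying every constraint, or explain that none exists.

Case N = True:
  Clause (NOT N) is falsified — contradiction.
Case N = False:
  (NOT U) forces U = False.
  Clause (N OR U) is falsified — contradiction.
Both cases fail, so the formula is unsatisfiable.

Unsatisfiable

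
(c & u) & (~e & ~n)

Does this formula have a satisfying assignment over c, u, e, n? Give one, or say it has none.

c=T, u=T, e=F, n=F

  c & u = True
  ~e & ~n = True
    ~e = True
    ~n = True
Both conjuncts True, so the formula holds.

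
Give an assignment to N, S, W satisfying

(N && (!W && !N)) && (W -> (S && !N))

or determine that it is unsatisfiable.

Unsatisfiable — no assignment works.

Case N = True: the conjunct !N is False.
Case N = False: the conjunct N is False.
Both cases fail — unsatisfiable.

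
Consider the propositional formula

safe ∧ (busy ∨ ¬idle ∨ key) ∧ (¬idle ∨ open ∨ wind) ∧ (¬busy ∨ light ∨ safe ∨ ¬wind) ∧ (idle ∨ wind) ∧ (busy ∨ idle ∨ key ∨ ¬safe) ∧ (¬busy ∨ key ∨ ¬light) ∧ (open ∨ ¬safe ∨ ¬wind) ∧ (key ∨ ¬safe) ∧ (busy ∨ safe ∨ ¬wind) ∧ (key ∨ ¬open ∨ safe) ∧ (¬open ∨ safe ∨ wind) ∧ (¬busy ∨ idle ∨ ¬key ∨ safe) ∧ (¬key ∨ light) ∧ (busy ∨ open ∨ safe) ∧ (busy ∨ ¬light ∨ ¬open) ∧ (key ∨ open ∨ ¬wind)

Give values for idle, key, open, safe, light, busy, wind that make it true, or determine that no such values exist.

idle = False, key = True, open = True, safe = True, light = True, busy = True, wind = True

Unit clause (safe) forces safe = True.
In (key ∨ ¬safe) only key is left, so key = True.
In (¬key ∨ light) only light is left, so light = True.
Set idle = False.
  then (idle ∨ wind) forces wind = True.
  then (open ∨ ¬safe ∨ ¬wind) forces open = True.
  then (busy ∨ ¬light ∨ ¬open) forces busy = True.
All clauses satisfied.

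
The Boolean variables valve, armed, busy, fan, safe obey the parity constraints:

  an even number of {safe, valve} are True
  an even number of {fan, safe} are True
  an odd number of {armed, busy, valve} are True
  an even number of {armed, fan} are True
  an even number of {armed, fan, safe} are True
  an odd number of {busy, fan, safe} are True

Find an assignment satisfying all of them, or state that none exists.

valve = False, armed = False, busy = True, fan = False, safe = False

{safe, valve}: 0 true → even ✓
{fan, safe}: 0 true → even ✓
{armed, busy, valve}: 1 true → odd ✓
{armed, fan}: 0 true → even ✓
{armed, fan, safe}: 0 true → even ✓
{busy, fan, safe}: 1 true → odd ✓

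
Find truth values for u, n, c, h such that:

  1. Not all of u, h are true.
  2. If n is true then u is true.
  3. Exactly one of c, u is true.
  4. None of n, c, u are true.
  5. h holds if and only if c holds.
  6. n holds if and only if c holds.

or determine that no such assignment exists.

The formula is unsatisfiable.

Case c = True:
  Constraint (4) is violated (c=T) — contradiction.
Case c = False:
  (3) with c=F forces u = True.
  Constraint (4) is violated (u=T) — contradiction.
Both cases fail — unsatisfiable.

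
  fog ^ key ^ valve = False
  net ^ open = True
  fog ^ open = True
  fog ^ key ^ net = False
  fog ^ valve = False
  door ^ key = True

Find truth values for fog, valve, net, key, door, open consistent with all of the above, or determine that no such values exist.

fog=T, valve=T, net=T, key=F, door=T, open=F

fog ^ key ^ valve = T ^ F ^ T = False ✓
net ^ open = T ^ F = True ✓
fog ^ open = T ^ F = True ✓
fog ^ key ^ net = T ^ F ^ T = False ✓
fog ^ valve = T ^ T = False ✓
door ^ key = T ^ F = True ✓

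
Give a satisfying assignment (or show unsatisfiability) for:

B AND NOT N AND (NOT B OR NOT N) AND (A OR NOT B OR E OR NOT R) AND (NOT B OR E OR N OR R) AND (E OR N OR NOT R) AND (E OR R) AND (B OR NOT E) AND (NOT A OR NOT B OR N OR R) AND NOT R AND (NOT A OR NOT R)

N: False, E: True, A: False, B: True, R: False

Unit clause (B) forces B = True.
Unit clause (NOT N) forces N = False.
Unit clause (NOT R) forces R = False.
In (NOT B OR E OR N OR R) only E is left, so E = True.
In (NOT A OR NOT B OR N OR R) only NOT A is left, so A = False.
All clauses satisfied.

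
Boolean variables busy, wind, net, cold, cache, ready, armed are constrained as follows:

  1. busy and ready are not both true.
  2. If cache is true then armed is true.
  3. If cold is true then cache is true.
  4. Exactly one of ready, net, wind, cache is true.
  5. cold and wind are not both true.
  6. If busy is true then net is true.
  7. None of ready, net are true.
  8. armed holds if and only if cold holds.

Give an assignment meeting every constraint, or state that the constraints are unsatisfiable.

busy: False; wind: True; net: False; cold: False; cache: False; ready: False; armed: False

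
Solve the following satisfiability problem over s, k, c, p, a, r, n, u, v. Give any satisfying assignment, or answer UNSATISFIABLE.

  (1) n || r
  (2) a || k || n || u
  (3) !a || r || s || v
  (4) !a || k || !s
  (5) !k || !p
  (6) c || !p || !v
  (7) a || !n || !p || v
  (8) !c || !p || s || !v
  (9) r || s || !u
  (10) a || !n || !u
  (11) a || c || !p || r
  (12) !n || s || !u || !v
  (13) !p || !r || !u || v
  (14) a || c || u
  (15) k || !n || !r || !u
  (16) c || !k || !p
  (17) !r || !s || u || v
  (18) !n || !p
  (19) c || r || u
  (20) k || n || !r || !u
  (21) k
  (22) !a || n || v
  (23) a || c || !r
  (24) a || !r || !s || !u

s: True, k: True, c: True, p: False, a: True, r: True, n: True, u: False, v: True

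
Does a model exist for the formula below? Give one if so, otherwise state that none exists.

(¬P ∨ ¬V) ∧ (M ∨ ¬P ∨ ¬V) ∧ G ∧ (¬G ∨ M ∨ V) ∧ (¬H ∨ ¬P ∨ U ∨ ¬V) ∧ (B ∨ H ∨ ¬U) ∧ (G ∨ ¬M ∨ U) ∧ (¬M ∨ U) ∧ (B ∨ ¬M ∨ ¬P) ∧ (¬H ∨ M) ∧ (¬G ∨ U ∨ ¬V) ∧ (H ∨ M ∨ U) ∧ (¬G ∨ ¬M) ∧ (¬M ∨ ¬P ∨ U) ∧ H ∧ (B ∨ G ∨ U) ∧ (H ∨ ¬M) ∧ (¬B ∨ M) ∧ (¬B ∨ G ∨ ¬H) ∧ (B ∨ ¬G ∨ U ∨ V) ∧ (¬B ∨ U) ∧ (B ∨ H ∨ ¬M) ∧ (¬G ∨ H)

UNSATISFIABLE

Case H = True:
  (G) forces G = True.
  (¬H ∨ M) forces M = True.
  Clause (¬G ∨ ¬M) is falsified — contradiction.
Case H = False:
  Clause (H) is falsified — contradiction.
Both cases fail, so the formula is unsatisfiable.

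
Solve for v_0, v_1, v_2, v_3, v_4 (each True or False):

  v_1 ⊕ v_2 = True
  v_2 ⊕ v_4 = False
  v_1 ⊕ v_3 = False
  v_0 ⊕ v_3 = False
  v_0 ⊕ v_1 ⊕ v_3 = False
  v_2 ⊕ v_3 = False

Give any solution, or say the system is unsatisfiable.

Adding constraints 1, 3, 6 mod 2: every variable appears an even number of times on the left, so the left side is 0.
But the right sides sum to 1 (mod 2). 0 ≠ 1 — the system is inconsistent.

Unsatisfiable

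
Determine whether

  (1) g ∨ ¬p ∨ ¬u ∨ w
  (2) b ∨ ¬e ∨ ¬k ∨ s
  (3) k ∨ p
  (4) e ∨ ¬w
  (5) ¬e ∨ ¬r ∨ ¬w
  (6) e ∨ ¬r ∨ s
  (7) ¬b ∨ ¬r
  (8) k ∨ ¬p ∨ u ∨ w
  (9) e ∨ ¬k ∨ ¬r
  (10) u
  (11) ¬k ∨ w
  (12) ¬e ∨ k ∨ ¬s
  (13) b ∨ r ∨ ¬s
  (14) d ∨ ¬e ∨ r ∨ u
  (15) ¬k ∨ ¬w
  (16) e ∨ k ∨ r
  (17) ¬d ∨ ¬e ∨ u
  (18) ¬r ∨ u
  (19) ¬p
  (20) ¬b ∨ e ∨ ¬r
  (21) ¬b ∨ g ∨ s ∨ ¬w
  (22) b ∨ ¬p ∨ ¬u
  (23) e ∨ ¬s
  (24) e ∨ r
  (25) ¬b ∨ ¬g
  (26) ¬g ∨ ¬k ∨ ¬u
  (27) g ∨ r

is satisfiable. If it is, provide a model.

UNSATISFIABLE

Case u = True:
  (¬p) forces p = False.
  (k ∨ p) forces k = True.
  (¬k ∨ w) forces w = True.
  Clause (¬k ∨ ¬w) is falsified — contradiction.
Case u = False:
  Clause (u) is falsified — contradiction.
Both cases fail, so the formula is unsatisfiable.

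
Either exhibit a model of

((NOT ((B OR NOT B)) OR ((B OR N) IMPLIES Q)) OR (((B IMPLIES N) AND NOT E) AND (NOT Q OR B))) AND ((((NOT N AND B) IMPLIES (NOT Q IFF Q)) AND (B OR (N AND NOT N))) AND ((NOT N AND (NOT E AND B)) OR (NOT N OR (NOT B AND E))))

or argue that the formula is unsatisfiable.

No satisfying assignment exists.

Case B = True: the formula simplifies to (Q OR (N AND NOT E)) AND ((NOT N IMPLIES (NOT Q IFF Q)) AND ((NOT N AND NOT E) OR NOT N)).
  N = True: the conjunct (NOT N AND NOT E) OR NOT N becomes (False AND NOT E) OR NOT True = False.
  N = False: simplifies to Q AND (NOT Q IFF Q).
    Q = True: the conjunct NOT Q IFF Q becomes NOT True IFF True = False.
    Q = False: the conjunct Q is False.
Case B = False: the formula simplifies to ((N IMPLIES Q) OR (NOT E AND NOT Q)) AND ((N AND NOT N) AND (NOT N OR E)).
  N = True: the conjunct NOT N is False.
  N = False: the conjunct N is False.
Both cases fail — unsatisfiable.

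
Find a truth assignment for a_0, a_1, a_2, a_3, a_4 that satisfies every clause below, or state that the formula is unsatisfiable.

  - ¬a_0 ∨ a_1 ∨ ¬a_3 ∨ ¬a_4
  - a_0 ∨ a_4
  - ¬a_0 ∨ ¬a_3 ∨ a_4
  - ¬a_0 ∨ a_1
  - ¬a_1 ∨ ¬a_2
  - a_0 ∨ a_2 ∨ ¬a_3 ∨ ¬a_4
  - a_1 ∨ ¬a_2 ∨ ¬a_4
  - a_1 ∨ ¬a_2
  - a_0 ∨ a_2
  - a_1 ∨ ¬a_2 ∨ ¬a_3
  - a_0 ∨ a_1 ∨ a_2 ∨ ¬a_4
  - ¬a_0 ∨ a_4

a_0 = True, a_1 = True, a_2 = False, a_3 = False, a_4 = True

Set a_0 = True.
  then (¬a_0 ∨ a_1) forces a_1 = True.
  then (¬a_1 ∨ ¬a_2) forces a_2 = False.
  then (¬a_0 ∨ a_4) forces a_4 = True.
Set a_3 = False.
All clauses satisfied.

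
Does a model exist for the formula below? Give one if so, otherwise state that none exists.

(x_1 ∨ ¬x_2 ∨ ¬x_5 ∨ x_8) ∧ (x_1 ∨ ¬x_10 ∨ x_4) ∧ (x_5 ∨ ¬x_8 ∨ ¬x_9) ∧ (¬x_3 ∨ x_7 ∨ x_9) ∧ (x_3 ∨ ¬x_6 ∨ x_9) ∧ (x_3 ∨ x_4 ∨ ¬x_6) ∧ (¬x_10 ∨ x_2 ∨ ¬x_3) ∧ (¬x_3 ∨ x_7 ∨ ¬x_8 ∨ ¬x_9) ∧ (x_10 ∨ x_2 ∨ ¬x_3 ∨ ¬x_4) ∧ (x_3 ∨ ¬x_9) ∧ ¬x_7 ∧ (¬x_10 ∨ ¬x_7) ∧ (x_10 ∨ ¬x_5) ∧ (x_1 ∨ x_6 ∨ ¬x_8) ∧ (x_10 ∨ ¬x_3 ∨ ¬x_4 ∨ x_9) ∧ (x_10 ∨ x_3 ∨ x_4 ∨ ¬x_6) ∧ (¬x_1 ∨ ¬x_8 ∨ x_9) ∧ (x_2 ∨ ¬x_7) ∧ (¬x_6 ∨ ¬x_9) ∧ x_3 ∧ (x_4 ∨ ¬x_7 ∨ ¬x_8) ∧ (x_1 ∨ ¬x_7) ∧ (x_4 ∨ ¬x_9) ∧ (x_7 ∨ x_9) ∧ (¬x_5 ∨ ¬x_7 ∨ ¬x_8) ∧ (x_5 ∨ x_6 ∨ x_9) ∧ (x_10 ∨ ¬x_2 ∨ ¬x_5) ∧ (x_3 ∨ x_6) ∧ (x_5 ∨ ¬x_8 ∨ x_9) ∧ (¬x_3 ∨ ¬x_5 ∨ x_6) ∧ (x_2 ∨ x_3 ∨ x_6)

x_1 = False; x_2 = True; x_3 = True; x_4 = True; x_5 = False; x_6 = False; x_7 = False; x_8 = False; x_9 = True; x_10 = False

Unit clause (¬x_7) forces x_7 = False.
Unit clause (x_3) forces x_3 = True.
In (x_7 ∨ x_9) only x_9 is left, so x_9 = True.
In (¬x_3 ∨ x_7 ∨ ¬x_8 ∨ ¬x_9) only ¬x_8 is left, so x_8 = False.
In (¬x_6 ∨ ¬x_9) only ¬x_6 is left, so x_6 = False.
In (x_4 ∨ ¬x_9) only x_4 is left, so x_4 = True.
In (¬x_3 ∨ ¬x_5 ∨ x_6) only ¬x_5 is left, so x_5 = False.
Set x_1 = False.
Try x_2 = False:
  (¬x_10 ∨ x_2 ∨ ¬x_3) forces x_10 = False.
  clause (x_10 ∨ x_2 ∨ ¬x_3 ∨ ¬x_4) is falsified — backtrack.
So x_2 = True.
Set x_10 = False.
All clauses satisfied.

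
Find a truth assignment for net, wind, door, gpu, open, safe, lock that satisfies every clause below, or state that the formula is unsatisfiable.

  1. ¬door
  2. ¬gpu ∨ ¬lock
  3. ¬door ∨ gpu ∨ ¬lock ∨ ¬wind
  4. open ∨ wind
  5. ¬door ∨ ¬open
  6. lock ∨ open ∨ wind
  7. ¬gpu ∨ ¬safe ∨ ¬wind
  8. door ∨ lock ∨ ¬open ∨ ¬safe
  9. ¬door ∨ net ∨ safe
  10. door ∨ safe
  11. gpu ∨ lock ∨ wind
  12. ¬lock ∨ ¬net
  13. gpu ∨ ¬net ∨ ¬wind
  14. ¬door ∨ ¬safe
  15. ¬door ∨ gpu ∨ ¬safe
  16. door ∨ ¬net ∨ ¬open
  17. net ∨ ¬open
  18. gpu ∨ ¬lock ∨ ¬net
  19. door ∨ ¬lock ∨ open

Unit clause (¬door) forces door = False.
In (door ∨ safe) only safe is left, so safe = True.
Set net = False.
  then (net ∨ ¬open) forces open = False.
  then (door ∨ ¬lock ∨ open) forces lock = False.
  then (open ∨ wind) forces wind = True.
  then (¬gpu ∨ ¬safe ∨ ¬wind) forces gpu = False.
All clauses satisfied.

net = False, wind = True, door = False, gpu = False, open = False, safe = True, lock = False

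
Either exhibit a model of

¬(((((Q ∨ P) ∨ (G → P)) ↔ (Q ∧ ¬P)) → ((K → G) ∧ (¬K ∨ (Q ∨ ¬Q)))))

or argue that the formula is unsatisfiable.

K: True, Q: True, P: False, G: False

  ¬(((((Q ∨ P) ∨ (G → P)) ↔ (Q ∧ ¬P)) → ((K → G) ∧ (¬K ∨ (Q ∨ ¬Q))))) = True
    (((Q ∨ P) ∨ (G → P)) ↔ (Q ∧ ¬P)) → ((K → G) ∧ (¬K ∨ (Q ∨ ¬Q))) = False
      ((Q ∨ P) ∨ (G → P)) ↔ (Q ∧ ¬P) = True
        (Q ∨ P) ∨ (G → P) = True
          Q ∨ P = True
          G → P = True
        Q ∧ ¬P = True
          ¬P = True
      (K → G) ∧ (¬K ∨ (Q ∨ ¬Q)) = False
        K → G = False
        ¬K ∨ (Q ∨ ¬Q) = True
          ¬K = False
          Q ∨ ¬Q = True
            ¬Q = False
The formula evaluates to True.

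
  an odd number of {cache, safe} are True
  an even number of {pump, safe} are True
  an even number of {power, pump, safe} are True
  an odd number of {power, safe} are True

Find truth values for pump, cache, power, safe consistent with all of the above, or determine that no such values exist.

pump=T; cache=F; power=F; safe=T

{cache, safe}: 1 true → odd ✓
{pump, safe}: 2 true → even ✓
{power, pump, safe}: 2 true → even ✓
{power, safe}: 1 true → odd ✓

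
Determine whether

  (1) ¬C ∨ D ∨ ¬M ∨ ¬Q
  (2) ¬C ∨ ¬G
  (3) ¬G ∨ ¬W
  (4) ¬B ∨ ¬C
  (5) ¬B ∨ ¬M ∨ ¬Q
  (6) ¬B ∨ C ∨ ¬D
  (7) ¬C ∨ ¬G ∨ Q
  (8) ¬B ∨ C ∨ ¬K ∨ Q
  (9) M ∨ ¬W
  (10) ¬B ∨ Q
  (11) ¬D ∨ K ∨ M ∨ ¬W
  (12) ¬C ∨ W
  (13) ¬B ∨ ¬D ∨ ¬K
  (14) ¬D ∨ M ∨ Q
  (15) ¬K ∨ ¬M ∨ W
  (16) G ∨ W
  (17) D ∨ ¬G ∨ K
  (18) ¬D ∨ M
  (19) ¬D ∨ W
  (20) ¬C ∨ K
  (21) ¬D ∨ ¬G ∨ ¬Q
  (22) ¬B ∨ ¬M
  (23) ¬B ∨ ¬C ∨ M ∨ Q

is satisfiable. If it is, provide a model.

Set G = False.
  then (G ∨ W) forces W = True.
  then (M ∨ ¬W) forces M = True.
  then (¬B ∨ ¬M) forces B = False.
Set Q = False.
Set C = True.
  then (¬C ∨ K) forces K = True.
Set D = False.
All clauses satisfied.

G = False, B = False, M = True, Q = False, C = True, W = True, D = False, K = True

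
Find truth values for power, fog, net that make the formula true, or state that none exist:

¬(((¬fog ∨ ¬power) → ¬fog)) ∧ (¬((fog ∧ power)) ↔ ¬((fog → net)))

power = False, fog = True, net = False

  ¬(((¬fog ∨ ¬power) → ¬fog)) = True
    (¬fog ∨ ¬power) → ¬fog = False
      ¬fog ∨ ¬power = True
        ¬fog = False
        ¬power = True
      ¬fog = False
  ¬((fog ∧ power)) ↔ ¬((fog → net)) = True
    ¬((fog ∧ power)) = True
      fog ∧ power = False
    ¬((fog → net)) = True
      fog → net = False
Both conjuncts True, so the formula holds.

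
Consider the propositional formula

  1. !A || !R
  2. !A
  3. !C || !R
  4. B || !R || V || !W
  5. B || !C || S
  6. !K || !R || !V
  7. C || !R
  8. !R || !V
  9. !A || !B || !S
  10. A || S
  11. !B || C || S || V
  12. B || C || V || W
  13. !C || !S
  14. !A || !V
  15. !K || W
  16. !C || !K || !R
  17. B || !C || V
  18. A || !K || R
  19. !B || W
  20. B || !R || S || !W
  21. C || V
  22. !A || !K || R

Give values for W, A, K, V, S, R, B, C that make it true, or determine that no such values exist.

Unit clause (!A) forces A = False.
In (A || S) only S is left, so S = True.
In (!C || !S) only !C is left, so C = False.
In (C || V) only V is left, so V = True.
In (C || !R) only !R is left, so R = False.
In (A || !K || R) only !K is left, so K = False.
Set W = False.
  then (!B || W) forces B = False.
All clauses satisfied.

W = False, A = False, K = False, V = True, S = True, R = False, B = False, C = False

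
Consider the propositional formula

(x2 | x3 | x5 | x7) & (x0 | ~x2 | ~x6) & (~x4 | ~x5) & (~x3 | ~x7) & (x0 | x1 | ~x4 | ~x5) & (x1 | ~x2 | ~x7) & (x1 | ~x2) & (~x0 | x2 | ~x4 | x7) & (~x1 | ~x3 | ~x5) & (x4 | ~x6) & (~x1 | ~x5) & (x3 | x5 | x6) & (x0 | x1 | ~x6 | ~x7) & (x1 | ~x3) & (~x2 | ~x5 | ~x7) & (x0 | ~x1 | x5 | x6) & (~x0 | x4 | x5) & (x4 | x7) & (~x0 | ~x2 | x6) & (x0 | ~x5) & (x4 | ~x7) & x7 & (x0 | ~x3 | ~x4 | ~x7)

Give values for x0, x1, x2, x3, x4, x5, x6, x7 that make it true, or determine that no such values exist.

x0: False; x1: True; x2: False; x3: False; x4: True; x5: False; x6: True; x7: True

Unit clause (x7) forces x7 = True.
In (~x3 | ~x7) only ~x3 is left, so x3 = False.
In (x4 | ~x7) only x4 is left, so x4 = True.
In (~x4 | ~x5) only ~x5 is left, so x5 = False.
In (x3 | x5 | x6) only x6 is left, so x6 = True.
Set x0 = False.
  then (x0 | ~x2 | ~x6) forces x2 = False.
  then (x0 | x1 | ~x6 | ~x7) forces x1 = True.
All clauses satisfied.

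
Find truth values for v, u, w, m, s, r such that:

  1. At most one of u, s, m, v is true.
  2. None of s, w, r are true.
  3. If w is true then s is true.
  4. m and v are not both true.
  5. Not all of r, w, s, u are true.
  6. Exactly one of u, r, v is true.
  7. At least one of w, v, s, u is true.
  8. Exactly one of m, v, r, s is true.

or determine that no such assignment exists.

v = True, u = False, w = False, m = False, s = False, r = False

  (1) {u, s, m, v}: 1 true — at most one ✓
  (2) {s, w, r}: 0 true — none ✓
  (3) w=F ⇒ s: vacuous ✓
  (4) m=F, v=T — not both ✓
  (5) {r, w, s, u}: 0/4 true — not all ✓
  (6) {u, r, v}: 1 true — exactly one ✓
  (7) {w, v, s, u}: 1 true — at least one ✓
  (8) {m, v, r, s}: 1 true — exactly one ✓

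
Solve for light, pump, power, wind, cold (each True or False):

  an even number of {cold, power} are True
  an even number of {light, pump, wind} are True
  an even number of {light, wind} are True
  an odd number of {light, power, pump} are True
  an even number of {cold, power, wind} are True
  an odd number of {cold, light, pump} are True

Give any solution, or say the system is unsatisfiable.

light = False, pump = False, power = True, wind = False, cold = True

{cold, power}: 2 true → even ✓
{light, pump, wind}: 0 true → even ✓
{light, wind}: 0 true → even ✓
{light, power, pump}: 1 true → odd ✓
{cold, power, wind}: 2 true → even ✓
{cold, light, pump}: 1 true → odd ✓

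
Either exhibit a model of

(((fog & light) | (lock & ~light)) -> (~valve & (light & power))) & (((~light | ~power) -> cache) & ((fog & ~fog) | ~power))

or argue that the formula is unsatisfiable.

light: False, lock: False, power: False, fog: False, valve: False, cache: True

  ((fog & light) | (lock & ~light)) -> (~valve & (light & power)) = True
    (fog & light) | (lock & ~light) = False
      fog & light = False
      lock & ~light = False
        ~light = True
    ~valve & (light & power) = False
      ~valve = True
      light & power = False
  ((~light | ~power) -> cache) & ((fog & ~fog) | ~power) = True
    (~light | ~power) -> cache = True
      ~light | ~power = True
        ~light = True
        ~power = True
    (fog & ~fog) | ~power = True
      fog & ~fog = False
        ~fog = True
      ~power = True
Both conjuncts True, so the formula holds.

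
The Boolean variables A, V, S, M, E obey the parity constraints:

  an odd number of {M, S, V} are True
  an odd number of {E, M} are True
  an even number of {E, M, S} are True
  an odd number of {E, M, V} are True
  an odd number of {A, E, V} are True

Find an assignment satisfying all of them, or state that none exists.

A=F; V=F; S=T; M=F; E=T

{M, S, V}: 1 true → odd ✓
{E, M}: 1 true → odd ✓
{E, M, S}: 2 true → even ✓
{E, M, V}: 1 true → odd ✓
{A, E, V}: 1 true → odd ✓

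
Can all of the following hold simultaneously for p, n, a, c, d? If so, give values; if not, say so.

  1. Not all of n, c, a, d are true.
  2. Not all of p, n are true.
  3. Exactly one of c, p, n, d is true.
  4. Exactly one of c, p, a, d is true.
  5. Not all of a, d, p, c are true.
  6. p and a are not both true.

p = True, n = False, a = False, c = False, d = False

  (1) {n, c, a, d}: 0/4 true — not all ✓
  (2) {p, n}: 1/2 true — not all ✓
  (3) {c, p, n, d}: 1 true — exactly one ✓
  (4) {c, p, a, d}: 1 true — exactly one ✓
  (5) {a, d, p, c}: 1/4 true — not all ✓
  (6) p=T, a=F — not both ✓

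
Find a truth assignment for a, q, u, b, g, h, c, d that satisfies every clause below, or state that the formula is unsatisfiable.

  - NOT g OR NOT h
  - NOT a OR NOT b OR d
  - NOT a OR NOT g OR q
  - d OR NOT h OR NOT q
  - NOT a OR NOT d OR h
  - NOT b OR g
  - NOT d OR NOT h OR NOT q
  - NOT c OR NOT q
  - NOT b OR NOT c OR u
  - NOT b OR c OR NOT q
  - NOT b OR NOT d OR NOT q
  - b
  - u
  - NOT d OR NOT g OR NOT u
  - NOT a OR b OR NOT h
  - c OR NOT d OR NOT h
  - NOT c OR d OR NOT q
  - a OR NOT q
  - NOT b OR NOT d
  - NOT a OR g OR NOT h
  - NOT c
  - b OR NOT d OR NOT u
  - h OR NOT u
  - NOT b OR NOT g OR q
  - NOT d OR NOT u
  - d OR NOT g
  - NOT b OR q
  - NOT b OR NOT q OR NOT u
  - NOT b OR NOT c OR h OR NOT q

Case q = True:
  (NOT c OR NOT q) forces c = False.
  (NOT b OR c OR NOT q) forces b = False.
  Clause (b) is falsified — contradiction.
Case q = False:
  (b) forces b = True.
  Clause (NOT b OR q) is falsified — contradiction.
Both cases fail, so the formula is unsatisfiable.

Unsatisfiable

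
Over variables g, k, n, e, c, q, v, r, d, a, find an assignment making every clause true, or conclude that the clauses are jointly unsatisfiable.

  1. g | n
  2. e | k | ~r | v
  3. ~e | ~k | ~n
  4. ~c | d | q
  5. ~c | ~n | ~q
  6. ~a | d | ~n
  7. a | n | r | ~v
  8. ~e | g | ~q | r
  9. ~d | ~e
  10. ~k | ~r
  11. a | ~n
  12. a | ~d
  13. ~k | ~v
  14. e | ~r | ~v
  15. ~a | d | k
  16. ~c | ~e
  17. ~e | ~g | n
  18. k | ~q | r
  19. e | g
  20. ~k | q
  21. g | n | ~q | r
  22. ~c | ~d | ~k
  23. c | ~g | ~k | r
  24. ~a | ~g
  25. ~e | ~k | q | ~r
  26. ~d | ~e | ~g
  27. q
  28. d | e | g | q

Unit clause (q) forces q = True.
Set g = True.
  then (~a | ~g) forces a = False.
  then (a | ~n) forces n = False.
  then (a | ~d) forces d = False.
  then (~e | ~g | n) forces e = False.
Try k = False:
  (k | ~q | r) forces r = True.
  (e | k | ~r | v) forces v = True.
  clause (e | ~r | ~v) is falsified — backtrack.
So k = True.
  then (~k | ~r) forces r = False.
  then (~k | ~v) forces v = False.
  then (c | ~g | ~k | r) forces c = True.
All clauses satisfied.

g = True, k = True, n = False, e = False, c = True, q = True, v = False, r = False, d = False, a = False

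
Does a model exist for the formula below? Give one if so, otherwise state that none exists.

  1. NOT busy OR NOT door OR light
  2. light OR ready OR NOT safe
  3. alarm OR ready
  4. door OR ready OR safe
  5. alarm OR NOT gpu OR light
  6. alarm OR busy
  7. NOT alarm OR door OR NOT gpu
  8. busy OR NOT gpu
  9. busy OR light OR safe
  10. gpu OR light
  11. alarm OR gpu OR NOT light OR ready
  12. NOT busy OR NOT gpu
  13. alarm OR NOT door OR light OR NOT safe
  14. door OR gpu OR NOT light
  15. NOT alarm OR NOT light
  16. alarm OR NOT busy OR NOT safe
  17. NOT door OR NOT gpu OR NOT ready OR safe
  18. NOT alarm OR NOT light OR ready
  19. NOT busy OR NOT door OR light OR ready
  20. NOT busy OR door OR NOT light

Set ready = True.
Set alarm = False.
  then (alarm OR busy) forces busy = True.
  then (NOT busy OR NOT gpu) forces gpu = False.
  then (alarm OR NOT busy OR NOT safe) forces safe = False.
  then (gpu OR light) forces light = True.
  then (door OR gpu OR NOT light) forces door = True.
All clauses satisfied.

ready = True; alarm = False; busy = True; door = True; safe = False; light = True; gpu = False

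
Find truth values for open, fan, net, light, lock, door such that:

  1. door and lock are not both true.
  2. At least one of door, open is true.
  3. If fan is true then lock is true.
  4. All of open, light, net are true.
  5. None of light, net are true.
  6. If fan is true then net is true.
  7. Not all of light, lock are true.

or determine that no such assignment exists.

Unsatisfiable — no assignment works.

Case net = True:
  Constraint (5) is violated (net=T) — contradiction.
Case net = False:
  Constraint (4) is violated (net=F) — contradiction.
Both cases fail — unsatisfiable.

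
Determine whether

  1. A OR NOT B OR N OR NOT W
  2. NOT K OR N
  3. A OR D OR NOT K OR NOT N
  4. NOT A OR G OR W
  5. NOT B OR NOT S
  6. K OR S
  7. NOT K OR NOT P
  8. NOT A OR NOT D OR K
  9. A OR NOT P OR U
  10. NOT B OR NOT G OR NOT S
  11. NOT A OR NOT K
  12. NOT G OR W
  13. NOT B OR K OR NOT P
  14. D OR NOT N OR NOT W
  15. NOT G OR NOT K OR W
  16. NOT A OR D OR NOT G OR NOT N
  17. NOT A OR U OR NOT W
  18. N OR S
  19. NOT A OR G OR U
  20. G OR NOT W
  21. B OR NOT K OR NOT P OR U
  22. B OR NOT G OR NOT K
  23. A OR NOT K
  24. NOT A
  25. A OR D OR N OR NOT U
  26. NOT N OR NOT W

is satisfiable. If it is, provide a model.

D = False, G = False, P = False, K = False, S = True, N = False, A = False, B = False, U = False, W = False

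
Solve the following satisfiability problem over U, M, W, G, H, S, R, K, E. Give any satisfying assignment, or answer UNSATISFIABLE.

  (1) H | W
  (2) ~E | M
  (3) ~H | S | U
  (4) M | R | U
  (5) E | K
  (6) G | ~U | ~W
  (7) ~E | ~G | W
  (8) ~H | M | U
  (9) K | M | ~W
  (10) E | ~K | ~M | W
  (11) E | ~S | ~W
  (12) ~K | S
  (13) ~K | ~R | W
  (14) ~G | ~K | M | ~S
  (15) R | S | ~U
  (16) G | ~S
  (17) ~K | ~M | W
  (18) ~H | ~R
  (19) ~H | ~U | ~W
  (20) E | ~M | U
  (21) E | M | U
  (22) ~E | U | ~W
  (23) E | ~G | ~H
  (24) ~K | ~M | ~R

Set U = True.
Set M = True.
Set W = True.
  then (G | ~U | ~W) forces G = True.
  then (~H | ~U | ~W) forces H = False.
Set S = False.
  then (~K | S) forces K = False.
  then (R | S | ~U) forces R = True.
  then (E | K) forces E = True.
All clauses satisfied.

U: True, M: True, W: True, G: True, H: False, S: False, R: True, K: False, E: True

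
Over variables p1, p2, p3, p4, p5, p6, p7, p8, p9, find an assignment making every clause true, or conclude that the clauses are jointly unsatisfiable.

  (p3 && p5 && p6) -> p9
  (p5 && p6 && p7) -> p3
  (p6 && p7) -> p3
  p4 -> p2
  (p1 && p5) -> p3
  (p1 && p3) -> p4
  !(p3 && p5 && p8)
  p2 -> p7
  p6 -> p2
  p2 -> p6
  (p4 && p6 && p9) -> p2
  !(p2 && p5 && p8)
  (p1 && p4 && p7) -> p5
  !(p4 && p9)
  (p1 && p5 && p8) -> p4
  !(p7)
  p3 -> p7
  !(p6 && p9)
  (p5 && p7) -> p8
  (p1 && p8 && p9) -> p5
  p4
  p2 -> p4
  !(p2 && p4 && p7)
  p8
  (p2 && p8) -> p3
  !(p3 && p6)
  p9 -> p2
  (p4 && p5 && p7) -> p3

The formula is unsatisfiable.

Case p4 = True:
  (p2 || !p4) forces p2 = True.
  (!p2 || p6) forces p6 = True.
  (!p2 || !p4 || !p7) forces p7 = False.
  Clause (!p2 || p7) is falsified — contradiction.
Case p4 = False:
  Clause (p4) is falsified — contradiction.
Both cases fail, so the formula is unsatisfiable.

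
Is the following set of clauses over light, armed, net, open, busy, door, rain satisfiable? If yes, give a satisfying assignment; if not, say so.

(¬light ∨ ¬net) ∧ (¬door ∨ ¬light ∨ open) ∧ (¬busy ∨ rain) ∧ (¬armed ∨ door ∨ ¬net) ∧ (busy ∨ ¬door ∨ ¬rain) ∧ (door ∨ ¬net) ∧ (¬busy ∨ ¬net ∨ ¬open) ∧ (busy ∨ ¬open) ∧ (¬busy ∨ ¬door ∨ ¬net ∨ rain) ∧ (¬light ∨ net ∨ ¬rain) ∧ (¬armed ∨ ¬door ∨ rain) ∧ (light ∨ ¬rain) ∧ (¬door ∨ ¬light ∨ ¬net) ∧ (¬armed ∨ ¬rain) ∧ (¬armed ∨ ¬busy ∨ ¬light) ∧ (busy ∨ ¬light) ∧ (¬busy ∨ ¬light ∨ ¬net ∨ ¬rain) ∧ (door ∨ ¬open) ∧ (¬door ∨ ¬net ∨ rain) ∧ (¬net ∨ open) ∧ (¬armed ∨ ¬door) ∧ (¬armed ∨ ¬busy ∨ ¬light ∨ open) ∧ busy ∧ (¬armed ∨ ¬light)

UNSATISFIABLE

Case busy = True:
  (¬busy ∨ rain) forces rain = True.
  (light ∨ ¬rain) forces light = True.
  (¬light ∨ ¬net) forces net = False.
  Clause (¬light ∨ net ∨ ¬rain) is falsified — contradiction.
Case busy = False:
  Clause (busy) is falsified — contradiction.
Both cases fail, so the formula is unsatisfiable.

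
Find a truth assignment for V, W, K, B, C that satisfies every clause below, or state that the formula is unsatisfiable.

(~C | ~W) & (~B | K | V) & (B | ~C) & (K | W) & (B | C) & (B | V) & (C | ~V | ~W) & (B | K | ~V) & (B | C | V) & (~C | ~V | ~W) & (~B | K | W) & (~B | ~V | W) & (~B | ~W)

Set V = False.
  then (B | V) forces B = True.
  then (~B | ~W) forces W = False.
  then (~B | K | V) forces K = True.
Set C = False.
All clauses satisfied.

V = False, W = False, K = True, B = True, C = False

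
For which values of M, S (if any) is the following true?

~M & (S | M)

M = False, S = True

  ~M = True
  S | M = True
Both conjuncts True, so the formula holds.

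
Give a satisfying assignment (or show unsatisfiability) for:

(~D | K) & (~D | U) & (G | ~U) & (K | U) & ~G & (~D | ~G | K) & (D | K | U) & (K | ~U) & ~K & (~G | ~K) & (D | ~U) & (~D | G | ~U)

Unsatisfiable

Case K = True:
  Clause (~K) is falsified — contradiction.
Case K = False:
  (~D | K) forces D = False.
  (K | U) forces U = True.
  Clause (K | ~U) is falsified — contradiction.
Both cases fail, so the formula is unsatisfiable.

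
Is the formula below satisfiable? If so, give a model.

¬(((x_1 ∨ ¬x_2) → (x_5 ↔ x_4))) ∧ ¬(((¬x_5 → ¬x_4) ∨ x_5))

x_1: True, x_2: True, x_4: True, x_5: False

  ¬(((x_1 ∨ ¬x_2) → (x_5 ↔ x_4))) = True
    (x_1 ∨ ¬x_2) → (x_5 ↔ x_4) = False
      x_1 ∨ ¬x_2 = True
        ¬x_2 = False
      x_5 ↔ x_4 = False
  ¬(((¬x_5 → ¬x_4) ∨ x_5)) = True
    (¬x_5 → ¬x_4) ∨ x_5 = False
      ¬x_5 → ¬x_4 = False
        ¬x_5 = True
        ¬x_4 = False
Both conjuncts True, so the formula holds.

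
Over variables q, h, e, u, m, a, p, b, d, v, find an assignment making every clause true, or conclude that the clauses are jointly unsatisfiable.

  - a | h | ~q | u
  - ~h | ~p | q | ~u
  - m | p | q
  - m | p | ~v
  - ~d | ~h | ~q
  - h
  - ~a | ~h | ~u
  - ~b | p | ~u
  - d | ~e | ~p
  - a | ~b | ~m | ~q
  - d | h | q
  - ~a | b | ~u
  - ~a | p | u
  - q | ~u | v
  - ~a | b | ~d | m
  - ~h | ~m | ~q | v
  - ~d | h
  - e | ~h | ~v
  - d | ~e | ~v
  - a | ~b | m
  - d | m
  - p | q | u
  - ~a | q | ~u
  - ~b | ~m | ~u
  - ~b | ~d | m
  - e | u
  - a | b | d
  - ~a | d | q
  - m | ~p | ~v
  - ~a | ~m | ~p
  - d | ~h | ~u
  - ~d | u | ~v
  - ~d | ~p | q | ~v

q = False, h = True, e = True, u = False, m = True, a = False, p = True, b = False, d = True, v = False

Unit clause (h) forces h = True.
Try q = True:
  (~d | ~h | ~q) forces d = False.
  (d | m) forces m = True.
  (~h | ~m | ~q | v) forces v = True.
  (e | ~h | ~v) forces e = True.
  clause (d | ~e | ~v) is falsified — backtrack.
So q = False.
Set e = True.
Set u = False.
  then (p | q | u) forces p = True.
  then (d | ~e | ~p) forces d = True.
  then (~d | u | ~v) forces v = False.
Set m = True.
  then (~a | ~m | ~p) forces a = False.
Set b = False.
All clauses satisfied.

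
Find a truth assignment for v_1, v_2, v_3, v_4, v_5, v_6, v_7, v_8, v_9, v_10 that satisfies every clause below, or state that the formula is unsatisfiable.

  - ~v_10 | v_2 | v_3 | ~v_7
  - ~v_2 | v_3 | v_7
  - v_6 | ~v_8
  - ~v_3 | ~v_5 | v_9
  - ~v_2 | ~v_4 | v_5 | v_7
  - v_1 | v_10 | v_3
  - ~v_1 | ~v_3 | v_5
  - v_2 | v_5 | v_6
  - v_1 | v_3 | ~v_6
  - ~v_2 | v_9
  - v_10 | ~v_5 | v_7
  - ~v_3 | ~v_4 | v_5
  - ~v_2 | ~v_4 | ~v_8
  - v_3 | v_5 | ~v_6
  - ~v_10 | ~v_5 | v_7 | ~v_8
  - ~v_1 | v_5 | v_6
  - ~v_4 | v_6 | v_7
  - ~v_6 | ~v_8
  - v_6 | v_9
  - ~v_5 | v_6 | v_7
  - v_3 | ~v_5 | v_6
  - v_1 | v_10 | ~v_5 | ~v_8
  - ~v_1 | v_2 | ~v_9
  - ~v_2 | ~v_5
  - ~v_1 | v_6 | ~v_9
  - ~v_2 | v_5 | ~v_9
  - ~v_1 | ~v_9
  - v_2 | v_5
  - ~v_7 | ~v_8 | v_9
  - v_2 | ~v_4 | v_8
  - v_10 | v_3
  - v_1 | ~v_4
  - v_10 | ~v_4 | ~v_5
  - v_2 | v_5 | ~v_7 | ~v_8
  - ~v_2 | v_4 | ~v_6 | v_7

v_1: False, v_2: False, v_3: True, v_4: False, v_5: True, v_6: False, v_7: True, v_8: False, v_9: True, v_10: True

Set v_1 = False.
  then (v_1 | ~v_4) forces v_4 = False.
Try v_2 = True:
  (~v_2 | v_9) forces v_9 = True.
  (~v_2 | ~v_5) forces v_5 = False.
  clause (~v_2 | v_5 | ~v_9) is falsified — backtrack.
So v_2 = False.
  then (v_2 | v_5) forces v_5 = True.
Set v_3 = True.
  then (~v_3 | ~v_5 | v_9) forces v_9 = True.
Set v_6 = False.
  then (v_6 | ~v_8) forces v_8 = False.
  then (~v_5 | v_6 | v_7) forces v_7 = True.
Set v_10 = True.
All clauses satisfied.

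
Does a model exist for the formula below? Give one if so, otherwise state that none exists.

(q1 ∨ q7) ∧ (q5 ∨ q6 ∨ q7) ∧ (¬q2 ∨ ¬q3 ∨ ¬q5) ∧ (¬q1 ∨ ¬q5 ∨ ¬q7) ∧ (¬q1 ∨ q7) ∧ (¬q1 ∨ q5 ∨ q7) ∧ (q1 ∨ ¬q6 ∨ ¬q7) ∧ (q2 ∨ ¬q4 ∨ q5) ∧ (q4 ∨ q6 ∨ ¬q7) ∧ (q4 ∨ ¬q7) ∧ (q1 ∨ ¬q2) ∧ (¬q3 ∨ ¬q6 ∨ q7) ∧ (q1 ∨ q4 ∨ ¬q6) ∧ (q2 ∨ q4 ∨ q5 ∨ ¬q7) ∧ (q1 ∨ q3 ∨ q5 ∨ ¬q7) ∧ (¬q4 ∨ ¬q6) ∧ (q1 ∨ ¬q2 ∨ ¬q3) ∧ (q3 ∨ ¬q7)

Set q1 = True.
  then (¬q1 ∨ q7) forces q7 = True.
  then (q4 ∨ ¬q7) forces q4 = True.
  then (¬q4 ∨ ¬q6) forces q6 = False.
  then (q3 ∨ ¬q7) forces q3 = True.
  then (¬q1 ∨ ¬q5 ∨ ¬q7) forces q5 = False.
  then (q2 ∨ ¬q4 ∨ q5) forces q2 = True.
All clauses satisfied.

q1: True, q2: True, q3: True, q4: True, q5: False, q6: False, q7: True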